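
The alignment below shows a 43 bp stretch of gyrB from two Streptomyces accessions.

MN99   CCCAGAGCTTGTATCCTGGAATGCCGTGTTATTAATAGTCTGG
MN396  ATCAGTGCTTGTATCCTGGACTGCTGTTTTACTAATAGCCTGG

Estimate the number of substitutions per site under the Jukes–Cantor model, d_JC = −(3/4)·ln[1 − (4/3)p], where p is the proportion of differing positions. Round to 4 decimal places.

0.2138

Differing sites — 1:C/A; 2:C/T; 6:A/T; 21:A/C; 25:C/T; 28:G/T; 32:T/C; 39:T/C.
p = 8/43 = 0.186047.
d = −0.75 · ln(1 − (4/3)·0.186047) = −0.75 · ln(0.751937) = −0.75 · (-0.285103) = 0.2138.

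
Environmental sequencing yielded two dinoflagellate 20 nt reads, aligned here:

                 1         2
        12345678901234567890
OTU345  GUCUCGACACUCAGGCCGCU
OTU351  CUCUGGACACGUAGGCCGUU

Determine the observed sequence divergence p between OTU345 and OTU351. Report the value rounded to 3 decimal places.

Differing sites — 1:G/C; 5:C/G; 11:U/G; 12:C/U; 19:C/U.
There are 5 differences over 20 sites, so p = 5/20 = 0.250.

0.250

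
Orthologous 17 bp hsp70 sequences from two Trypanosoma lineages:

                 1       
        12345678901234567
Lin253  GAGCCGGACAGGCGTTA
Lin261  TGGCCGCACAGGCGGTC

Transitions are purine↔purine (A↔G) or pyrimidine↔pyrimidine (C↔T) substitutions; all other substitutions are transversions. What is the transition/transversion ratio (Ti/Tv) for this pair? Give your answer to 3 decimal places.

The sequences differ at positions 1 (G/T, transversion), 2 (A/G, transition), 7 (G/C, transversion), 15 (T/G, transversion), 17 (A/C, transversion).
Of the 5 differences, 1 transition and 4 transversions, so Ti/Tv = 1/4 = 0.250.

0.250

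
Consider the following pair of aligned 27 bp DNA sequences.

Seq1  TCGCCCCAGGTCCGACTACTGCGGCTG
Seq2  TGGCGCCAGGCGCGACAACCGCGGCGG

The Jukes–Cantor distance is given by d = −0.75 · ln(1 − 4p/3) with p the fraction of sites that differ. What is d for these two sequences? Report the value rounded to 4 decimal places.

Mismatches occur at site 2 (C→G), site 5 (C→G), site 11 (T→C), site 12 (C→G), site 17 (T→A), site 20 (T→C), site 26 (T→G).
p = 7/27 = 0.259259.
d = −0.75 · ln(1 − (4/3)·0.259259) = −0.75 · ln(0.654321) = −0.75 · (-0.424157) = 0.3181.

0.3181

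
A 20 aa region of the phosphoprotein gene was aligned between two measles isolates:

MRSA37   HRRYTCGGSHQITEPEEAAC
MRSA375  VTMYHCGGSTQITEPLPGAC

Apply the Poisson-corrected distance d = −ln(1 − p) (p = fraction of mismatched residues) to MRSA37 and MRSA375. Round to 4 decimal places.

0.5108

Mismatches occur at site 1 (H↔V), site 2 (R↔T), site 3 (R↔M), site 5 (T↔H), site 10 (H↔T), site 16 (E↔L), site 17 (E↔P), site 18 (A↔G).
p = 8/20 = 0.400000.
d = −ln(1 − 0.400000) = −ln(0.600000) = 0.5108.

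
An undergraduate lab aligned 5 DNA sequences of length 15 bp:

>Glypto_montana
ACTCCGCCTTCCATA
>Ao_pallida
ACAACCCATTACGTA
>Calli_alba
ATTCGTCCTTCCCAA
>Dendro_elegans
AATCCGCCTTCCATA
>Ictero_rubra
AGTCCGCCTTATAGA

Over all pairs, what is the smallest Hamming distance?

Pairwise Hamming distances:
  Glypto_montana vs Ao_pallida: 6
  Glypto_montana vs Calli_alba: 5
  Glypto_montana vs Dendro_elegans: 1
  Glypto_montana vs Ictero_rubra: 4
  Ao_pallida vs Calli_alba: 9
  Ao_pallida vs Dendro_elegans: 7
  Ao_pallida vs Ictero_rubra: 8
  Calli_alba vs Dendro_elegans: 5
  Calli_alba vs Ictero_rubra: 7
  Dendro_elegans vs Ictero_rubra: 4
The smallest is 1, between Glypto_montana and Dendro_elegans.

1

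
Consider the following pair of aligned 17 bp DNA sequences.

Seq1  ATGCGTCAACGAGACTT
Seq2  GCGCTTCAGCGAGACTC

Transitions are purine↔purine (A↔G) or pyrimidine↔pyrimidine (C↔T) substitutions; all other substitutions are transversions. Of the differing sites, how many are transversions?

Mismatches occur at site 1 (A→G, transition), site 2 (T→C, transition), site 5 (G→T, transversion), site 9 (A→G, transition), site 17 (T→C, transition).
Of the 5 differences, 4 transitions and 1 transversion, so the answer is 1.

1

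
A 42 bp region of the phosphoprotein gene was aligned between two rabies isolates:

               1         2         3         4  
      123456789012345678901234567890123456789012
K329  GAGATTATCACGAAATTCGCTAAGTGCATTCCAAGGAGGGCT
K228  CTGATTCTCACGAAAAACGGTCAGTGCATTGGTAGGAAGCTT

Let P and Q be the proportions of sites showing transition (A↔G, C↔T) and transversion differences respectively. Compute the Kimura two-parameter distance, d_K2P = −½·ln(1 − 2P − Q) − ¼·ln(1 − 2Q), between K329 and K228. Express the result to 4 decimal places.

0.4064

Differing sites — 1:G/C (Tv); 2:A/T (Tv); 7:A/C (Tv); 16:T/A (Tv); 17:T/A (Tv); 20:C/G (Tv); 22:A/C (Tv); 31:C/G (Tv); 32:C/G (Tv); 33:A/T (Tv); 38:G/A (Ti); 40:G/C (Tv); 41:C/T (Ti).
Of the 13 differences, 2 transitions and 11 transversions over 42 sites: P = 2/42 = 0.047619, Q = 11/42 = 0.261905.
d = −0.5·ln(0.642857) − 0.25·ln(0.476190) = −0.5·(-0.441833) − 0.25·(-0.741938) = 0.4064.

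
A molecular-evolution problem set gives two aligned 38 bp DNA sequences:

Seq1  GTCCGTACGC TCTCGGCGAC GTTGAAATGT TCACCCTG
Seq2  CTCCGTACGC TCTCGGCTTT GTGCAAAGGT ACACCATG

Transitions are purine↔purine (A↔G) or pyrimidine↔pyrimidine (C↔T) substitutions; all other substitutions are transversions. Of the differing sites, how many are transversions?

Mismatches occur at site 1 (G/C, transversion), site 18 (G/T, transversion), site 19 (A/T, transversion), site 20 (C/T, transition), site 23 (T/G, transversion), site 24 (G/C, transversion), site 28 (T/G, transversion), site 31 (T/A, transversion), site 36 (C/A, transversion).
Of the 9 differences, 1 transition and 8 transversions, so the answer is 8.

8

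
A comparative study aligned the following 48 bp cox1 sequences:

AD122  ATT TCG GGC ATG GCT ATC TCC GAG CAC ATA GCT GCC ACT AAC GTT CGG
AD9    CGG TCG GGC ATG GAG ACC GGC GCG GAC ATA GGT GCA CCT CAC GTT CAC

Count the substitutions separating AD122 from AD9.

16

The sequences differ at positions 1 (A/C), 2 (T/G), 3 (T/G), 14 (C/A), 15 (T/G), 17 (T/C), 19 (T/G), 20 (C/G), 23 (A/C), 25 (C/G), 32 (C/G), 36 (C/A), 37 (A/C), 40 (A/C), 47 (G/A), 48 (G/C).
That gives 16 mismatches out of 48 aligned sites, so the Hamming distance is 16.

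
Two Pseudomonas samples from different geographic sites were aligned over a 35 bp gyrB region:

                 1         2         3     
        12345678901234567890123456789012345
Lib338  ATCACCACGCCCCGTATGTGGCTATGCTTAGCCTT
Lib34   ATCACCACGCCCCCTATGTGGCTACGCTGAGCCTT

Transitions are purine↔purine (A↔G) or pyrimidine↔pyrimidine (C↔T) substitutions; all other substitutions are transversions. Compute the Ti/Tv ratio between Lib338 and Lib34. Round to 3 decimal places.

The sequences differ at positions 14 (G/C, transversion), 25 (T/C, transition), 29 (T/G, transversion).
Of the 3 differences, 1 transition and 2 transversions, so Ti/Tv = 1/2 = 0.500.

0.500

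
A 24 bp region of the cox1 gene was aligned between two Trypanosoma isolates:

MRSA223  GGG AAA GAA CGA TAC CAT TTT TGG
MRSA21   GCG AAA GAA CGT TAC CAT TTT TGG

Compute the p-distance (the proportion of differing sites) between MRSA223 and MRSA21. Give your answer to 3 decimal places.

The sequences differ at positions 2 (G/C), 12 (A/T).
There are 2 differences over 24 sites, so p = 2/24 = 0.083.

0.083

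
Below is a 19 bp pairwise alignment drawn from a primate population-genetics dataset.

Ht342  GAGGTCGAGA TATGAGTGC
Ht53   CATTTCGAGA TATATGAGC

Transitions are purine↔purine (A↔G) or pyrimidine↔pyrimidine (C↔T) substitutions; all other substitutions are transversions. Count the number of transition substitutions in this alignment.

The sequences differ at positions 1 (G/C, transversion), 3 (G/T, transversion), 4 (G/T, transversion), 14 (G/A, transition), 15 (A/T, transversion), 17 (T/A, transversion).
Of the 6 differences, 1 transition and 5 transversions, so the answer is 1.

1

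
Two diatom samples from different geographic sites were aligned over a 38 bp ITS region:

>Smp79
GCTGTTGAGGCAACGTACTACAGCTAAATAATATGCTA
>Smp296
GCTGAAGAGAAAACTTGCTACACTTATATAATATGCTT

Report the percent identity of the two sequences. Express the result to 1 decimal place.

The sequences differ at positions 5 (T/A), 6 (T/A), 10 (G/A), 11 (C/A), 15 (G/T), 17 (A/G), 23 (G/C), 24 (C/T), 27 (A/T), 38 (A/T).
28 of the 38 sites match, so the percent identity is 28/38 × 100 = 73.7%.

73.7%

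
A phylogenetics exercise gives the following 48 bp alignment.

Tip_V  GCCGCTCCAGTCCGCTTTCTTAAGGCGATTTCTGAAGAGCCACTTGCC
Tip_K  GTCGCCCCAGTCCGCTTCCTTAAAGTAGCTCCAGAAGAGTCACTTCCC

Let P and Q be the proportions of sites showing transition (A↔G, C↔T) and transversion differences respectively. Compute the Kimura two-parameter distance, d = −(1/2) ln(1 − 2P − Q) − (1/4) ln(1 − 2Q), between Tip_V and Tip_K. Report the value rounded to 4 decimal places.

Differing sites — 2:C/T (Ti); 6:T/C (Ti); 18:T/C (Ti); 24:G/A (Ti); 26:C/T (Ti); 27:G/A (Ti); 28:A/G (Ti); 29:T/C (Ti); 31:T/C (Ti); 33:T/A (Tv); 40:C/T (Ti); 46:G/C (Tv).
Of the 12 differences, 10 transitions and 2 transversions over 48 sites: P = 10/48 = 0.208333, Q = 2/48 = 0.041667.
d = −0.5·ln(0.541667) − 0.25·ln(0.916666) = −0.5·(-0.613104) − 0.25·(-0.087012) = 0.3283.

0.3283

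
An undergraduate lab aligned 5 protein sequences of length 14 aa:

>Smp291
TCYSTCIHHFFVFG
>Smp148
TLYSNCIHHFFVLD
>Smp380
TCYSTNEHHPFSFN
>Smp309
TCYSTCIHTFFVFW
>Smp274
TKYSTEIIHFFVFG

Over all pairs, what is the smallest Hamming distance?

2

Pairwise Hamming distances:
  Smp291 vs Smp148: 4
  Smp291 vs Smp380: 5
  Smp291 vs Smp309: 2
  Smp291 vs Smp274: 3
  Smp148 vs Smp380: 8
  Smp148 vs Smp309: 5
  Smp148 vs Smp274: 6
  Smp380 vs Smp309: 6
  Smp380 vs Smp274: 7
  Smp309 vs Smp274: 5
The smallest is 2, between Smp291 and Smp309.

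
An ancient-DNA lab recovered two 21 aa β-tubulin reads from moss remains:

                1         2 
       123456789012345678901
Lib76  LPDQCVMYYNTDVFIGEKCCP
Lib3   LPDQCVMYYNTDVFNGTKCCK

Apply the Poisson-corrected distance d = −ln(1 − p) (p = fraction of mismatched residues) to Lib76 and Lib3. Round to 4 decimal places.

The sequences differ at positions 15 (I/N), 17 (E/T), 21 (P/K).
p = 3/21 = 0.142857.
d = −ln(1 − 0.142857) = −ln(0.857143) = 0.1542.

0.1542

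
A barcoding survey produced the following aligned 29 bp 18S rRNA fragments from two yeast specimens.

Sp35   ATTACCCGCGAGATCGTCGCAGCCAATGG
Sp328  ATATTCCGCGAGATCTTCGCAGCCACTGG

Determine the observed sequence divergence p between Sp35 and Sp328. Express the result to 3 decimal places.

0.172

Mismatches occur at site 3 (T→A), site 4 (A→T), site 5 (C→T), site 16 (G→T), site 26 (A→C).
There are 5 differences over 29 sites, so p = 5/29 = 0.172.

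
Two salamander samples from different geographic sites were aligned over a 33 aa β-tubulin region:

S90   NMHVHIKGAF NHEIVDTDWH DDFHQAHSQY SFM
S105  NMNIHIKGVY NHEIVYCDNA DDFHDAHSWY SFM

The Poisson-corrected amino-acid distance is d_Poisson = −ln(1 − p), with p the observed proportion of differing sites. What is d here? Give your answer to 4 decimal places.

0.3610

The sequences differ at positions 3 (H/N), 4 (V/I), 9 (A/V), 10 (F/Y), 16 (D/Y), 17 (T/C), 19 (W/N), 20 (H/A), 25 (Q/D), 29 (Q/W).
p = 10/33 = 0.303030.
d = −ln(1 − 0.303030) = −ln(0.696970) = 0.3610.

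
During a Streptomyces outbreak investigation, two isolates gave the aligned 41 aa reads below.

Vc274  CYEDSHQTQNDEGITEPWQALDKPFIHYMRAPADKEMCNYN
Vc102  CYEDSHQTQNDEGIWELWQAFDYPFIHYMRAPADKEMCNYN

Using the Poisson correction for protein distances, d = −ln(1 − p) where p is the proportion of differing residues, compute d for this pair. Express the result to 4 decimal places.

Differing sites — 15:T/W; 17:P/L; 21:L/F; 23:K/Y.
p = 4/41 = 0.097561.
d = −ln(1 − 0.097561) = −ln(0.902439) = 0.1027.

0.1027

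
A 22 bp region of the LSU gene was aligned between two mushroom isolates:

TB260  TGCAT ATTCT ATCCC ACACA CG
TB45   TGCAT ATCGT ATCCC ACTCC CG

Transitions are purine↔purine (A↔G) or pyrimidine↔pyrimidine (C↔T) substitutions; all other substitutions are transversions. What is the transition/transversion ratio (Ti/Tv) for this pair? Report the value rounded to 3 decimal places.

The sequences differ at positions 8 (T/C, transition), 9 (C/G, transversion), 18 (A/T, transversion), 20 (A/C, transversion).
Of the 4 differences, 1 transition and 3 transversions, so Ti/Tv = 1/3 = 0.333.

0.333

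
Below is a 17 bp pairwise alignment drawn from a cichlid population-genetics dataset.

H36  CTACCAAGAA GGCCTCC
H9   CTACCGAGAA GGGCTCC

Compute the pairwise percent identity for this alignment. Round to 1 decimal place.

Differing sites — 6:A/G; 13:C/G.
15 of the 17 sites match, so the percent identity is 15/17 × 100 = 88.2%.

88.2%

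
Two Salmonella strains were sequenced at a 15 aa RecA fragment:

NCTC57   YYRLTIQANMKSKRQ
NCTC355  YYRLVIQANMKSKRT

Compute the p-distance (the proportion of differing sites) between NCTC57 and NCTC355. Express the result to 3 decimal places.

0.133

The sequences differ at positions 5 (T/V), 15 (Q/T).
There are 2 differences over 15 sites, so p = 2/15 = 0.133.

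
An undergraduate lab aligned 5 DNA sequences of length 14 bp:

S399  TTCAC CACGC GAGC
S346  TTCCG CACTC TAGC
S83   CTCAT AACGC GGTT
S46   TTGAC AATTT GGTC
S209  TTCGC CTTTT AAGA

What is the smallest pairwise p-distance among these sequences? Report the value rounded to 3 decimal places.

0.286

Pairwise Hamming distances:
  S399 vs S346: 4
  S399 vs S83: 6
  S399 vs S46: 7
  S399 vs S209: 7
  S346 vs S83: 9
  S346 vs S46: 9
  S346 vs S209: 7
  S83 vs S46: 7
  S83 vs S209: 12
  S46 vs S209: 8
The smallest is 4 mismatches, between S399 and S346; p = 4/14 = 0.286.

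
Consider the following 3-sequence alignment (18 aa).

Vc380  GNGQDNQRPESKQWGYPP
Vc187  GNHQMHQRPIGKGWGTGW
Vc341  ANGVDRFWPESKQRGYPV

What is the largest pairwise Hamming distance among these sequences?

14

Pairwise Hamming distances:
  Vc380 vs Vc187: 9
  Vc380 vs Vc341: 7
  Vc187 vs Vc341: 14
The largest is 14, between Vc187 and Vc341.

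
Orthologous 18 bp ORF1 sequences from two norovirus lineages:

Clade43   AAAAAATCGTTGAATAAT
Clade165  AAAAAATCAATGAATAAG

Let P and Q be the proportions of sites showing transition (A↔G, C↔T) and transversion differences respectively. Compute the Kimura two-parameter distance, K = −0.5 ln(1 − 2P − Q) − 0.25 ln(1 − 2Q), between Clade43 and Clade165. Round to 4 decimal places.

Mismatches occur at site 9 (G↔A, transition), site 10 (T↔A, transversion), site 18 (T↔G, transversion).
Of the 3 differences, 1 transition and 2 transversions over 18 sites: P = 1/18 = 0.055556, Q = 2/18 = 0.111111.
d = −0.5·ln(0.777777) − 0.25·ln(0.777778) = −0.5·(-0.251315) − 0.25·(-0.251314) = 0.1885.

0.1885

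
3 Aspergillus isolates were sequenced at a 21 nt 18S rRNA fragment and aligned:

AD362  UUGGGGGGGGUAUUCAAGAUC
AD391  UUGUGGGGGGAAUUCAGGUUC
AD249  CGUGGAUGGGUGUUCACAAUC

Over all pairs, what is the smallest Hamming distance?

Pairwise Hamming distances:
  AD362 vs AD391: 4
  AD362 vs AD249: 8
  AD391 vs AD249: 11
The smallest is 4, between AD362 and AD391.

4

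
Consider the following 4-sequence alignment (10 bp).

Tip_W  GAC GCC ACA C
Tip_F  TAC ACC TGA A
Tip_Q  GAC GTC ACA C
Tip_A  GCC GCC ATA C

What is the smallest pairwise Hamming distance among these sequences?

Pairwise Hamming distances:
  Tip_W vs Tip_F: 5
  Tip_W vs Tip_Q: 1
  Tip_W vs Tip_A: 2
  Tip_F vs Tip_Q: 6
  Tip_F vs Tip_A: 6
  Tip_Q vs Tip_A: 3
The smallest is 1, between Tip_W and Tip_Q.

1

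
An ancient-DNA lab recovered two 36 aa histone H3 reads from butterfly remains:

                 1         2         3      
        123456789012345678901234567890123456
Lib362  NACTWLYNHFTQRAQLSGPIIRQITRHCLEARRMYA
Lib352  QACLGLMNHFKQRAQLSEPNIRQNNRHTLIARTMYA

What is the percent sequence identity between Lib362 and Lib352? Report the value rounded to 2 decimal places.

Differing sites — 1:N/Q; 4:T/L; 5:W/G; 7:Y/M; 11:T/K; 18:G/E; 20:I/N; 24:I/N; 25:T/N; 28:C/T; 30:E/I; 33:R/T.
24 of the 36 sites match, so the percent identity is 24/36 × 100 = 66.67%.

66.67%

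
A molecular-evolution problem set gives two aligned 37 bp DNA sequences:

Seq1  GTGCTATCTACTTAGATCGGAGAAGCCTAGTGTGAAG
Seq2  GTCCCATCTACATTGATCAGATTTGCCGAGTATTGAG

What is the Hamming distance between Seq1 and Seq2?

12

Mismatches occur at site 3 (G→C), site 5 (T→C), site 12 (T→A), site 14 (A→T), site 19 (G→A), site 22 (G→T), site 23 (A→T), site 24 (A→T), site 28 (T→G), site 32 (G→A), site 34 (G→T), site 35 (A→G).
That gives 12 mismatches out of 37 aligned sites, so the Hamming distance is 12.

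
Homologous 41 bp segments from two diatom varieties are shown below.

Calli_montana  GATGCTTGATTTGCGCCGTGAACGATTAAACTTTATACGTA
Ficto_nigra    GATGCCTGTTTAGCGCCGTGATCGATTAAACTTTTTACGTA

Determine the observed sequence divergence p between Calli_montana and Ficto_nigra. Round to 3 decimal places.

0.122

Mismatches occur at site 6 (T/C), site 9 (A/T), site 12 (T/A), site 22 (A/T), site 35 (A/T).
There are 5 differences over 41 sites, so p = 5/41 = 0.122.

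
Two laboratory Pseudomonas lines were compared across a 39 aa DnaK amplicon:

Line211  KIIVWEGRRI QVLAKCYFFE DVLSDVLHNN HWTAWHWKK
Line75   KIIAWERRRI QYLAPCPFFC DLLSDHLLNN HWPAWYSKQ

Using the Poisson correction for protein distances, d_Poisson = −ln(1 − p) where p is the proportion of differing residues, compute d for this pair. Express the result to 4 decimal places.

The sequences differ at positions 4 (V/A), 7 (G/R), 12 (V/Y), 15 (K/P), 17 (Y/P), 20 (E/C), 22 (V/L), 26 (V/H), 28 (H/L), 33 (T/P), 36 (H/Y), 37 (W/S), 39 (K/Q).
p = 13/39 = 0.333333.
d = −ln(1 − 0.333333) = −ln(0.666667) = 0.4055.

0.4055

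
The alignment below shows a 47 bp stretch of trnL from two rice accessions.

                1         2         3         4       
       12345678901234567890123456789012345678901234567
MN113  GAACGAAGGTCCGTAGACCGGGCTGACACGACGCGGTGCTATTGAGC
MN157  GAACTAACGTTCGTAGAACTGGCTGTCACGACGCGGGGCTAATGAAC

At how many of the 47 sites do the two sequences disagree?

9

The sequences differ at positions 5 (G/T), 8 (G/C), 11 (C/T), 18 (C/A), 20 (G/T), 26 (A/T), 37 (T/G), 42 (T/A), 46 (G/A).
That gives 9 mismatches out of 47 aligned sites, so the Hamming distance is 9.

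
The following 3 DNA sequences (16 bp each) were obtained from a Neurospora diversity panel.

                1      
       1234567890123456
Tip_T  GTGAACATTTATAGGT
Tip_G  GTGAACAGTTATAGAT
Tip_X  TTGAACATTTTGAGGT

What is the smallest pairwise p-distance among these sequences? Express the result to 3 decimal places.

Pairwise Hamming distances:
  Tip_T vs Tip_G: 2
  Tip_T vs Tip_X: 3
  Tip_G vs Tip_X: 5
The smallest is 2 mismatches, between Tip_T and Tip_G; p = 2/16 = 0.125.

0.125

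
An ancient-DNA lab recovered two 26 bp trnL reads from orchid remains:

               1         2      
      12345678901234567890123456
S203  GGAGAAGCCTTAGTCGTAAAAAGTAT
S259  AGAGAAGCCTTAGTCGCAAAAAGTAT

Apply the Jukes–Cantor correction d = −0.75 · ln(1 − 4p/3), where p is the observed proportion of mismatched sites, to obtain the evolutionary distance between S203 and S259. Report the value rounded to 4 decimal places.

0.0812

Mismatches occur at site 1 (G↔A), site 17 (T↔C).
p = 2/26 = 0.076923.
d = −0.75 · ln(1 − (4/3)·0.076923) = −0.75 · ln(0.897436) = −0.75 · (-0.108213) = 0.0812.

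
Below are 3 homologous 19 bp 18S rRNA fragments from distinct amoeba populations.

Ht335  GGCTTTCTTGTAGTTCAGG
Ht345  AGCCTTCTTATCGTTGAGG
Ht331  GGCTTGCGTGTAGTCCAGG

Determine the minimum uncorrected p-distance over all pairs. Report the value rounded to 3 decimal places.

Pairwise Hamming distances:
  Ht335 vs Ht345: 5
  Ht335 vs Ht331: 3
  Ht345 vs Ht331: 8
The smallest is 3 mismatches, between Ht335 and Ht331; p = 3/19 = 0.158.

0.158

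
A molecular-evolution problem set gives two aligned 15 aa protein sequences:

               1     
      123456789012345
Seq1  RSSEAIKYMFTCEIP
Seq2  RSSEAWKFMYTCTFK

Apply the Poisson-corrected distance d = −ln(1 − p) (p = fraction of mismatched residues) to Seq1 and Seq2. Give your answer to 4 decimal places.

The sequences differ at positions 6 (I/W), 8 (Y/F), 10 (F/Y), 13 (E/T), 14 (I/F), 15 (P/K).
p = 6/15 = 0.400000.
d = −ln(1 − 0.400000) = −ln(0.600000) = 0.5108.

0.5108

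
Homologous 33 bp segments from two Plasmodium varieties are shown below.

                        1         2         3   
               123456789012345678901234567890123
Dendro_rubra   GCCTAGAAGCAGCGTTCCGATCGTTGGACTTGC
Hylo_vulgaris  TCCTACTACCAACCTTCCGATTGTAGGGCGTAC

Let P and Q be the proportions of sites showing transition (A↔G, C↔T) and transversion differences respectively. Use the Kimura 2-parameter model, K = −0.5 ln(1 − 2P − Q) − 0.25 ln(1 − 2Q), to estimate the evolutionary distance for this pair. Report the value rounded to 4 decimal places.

0.4411

The sequences differ at positions 1 (G/T, transversion), 6 (G/C, transversion), 7 (A/T, transversion), 9 (G/C, transversion), 12 (G/A, transition), 14 (G/C, transversion), 22 (C/T, transition), 25 (T/A, transversion), 28 (A/G, transition), 30 (T/G, transversion), 32 (G/A, transition).
Of the 11 differences, 4 transitions and 7 transversions over 33 sites: P = 4/33 = 0.121212, Q = 7/33 = 0.212121.
d = −0.5·ln(0.545455) − 0.25·ln(0.575758) = −0.5·(-0.606135) − 0.25·(-0.552068) = 0.4411.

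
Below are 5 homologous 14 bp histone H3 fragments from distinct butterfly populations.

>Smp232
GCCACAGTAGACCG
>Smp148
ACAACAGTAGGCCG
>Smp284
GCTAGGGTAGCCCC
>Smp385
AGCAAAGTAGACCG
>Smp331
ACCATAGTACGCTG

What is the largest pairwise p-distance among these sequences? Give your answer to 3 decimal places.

0.571

Pairwise Hamming distances:
  Smp232 vs Smp148: 3
  Smp232 vs Smp284: 5
  Smp232 vs Smp385: 3
  Smp232 vs Smp331: 5
  Smp148 vs Smp284: 6
  Smp148 vs Smp385: 4
  Smp148 vs Smp331: 4
  Smp284 vs Smp385: 7
  Smp284 vs Smp331: 8
  Smp385 vs Smp331: 5
The largest is 8 mismatches, between Smp284 and Smp331; p = 8/14 = 0.571.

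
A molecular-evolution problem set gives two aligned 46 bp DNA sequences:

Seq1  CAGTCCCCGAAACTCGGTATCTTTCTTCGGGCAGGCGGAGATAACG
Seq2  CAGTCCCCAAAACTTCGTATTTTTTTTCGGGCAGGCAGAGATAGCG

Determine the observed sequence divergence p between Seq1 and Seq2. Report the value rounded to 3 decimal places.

Differing sites — 9:G/A; 15:C/T; 16:G/C; 21:C/T; 25:C/T; 37:G/A; 44:A/G.
There are 7 differences over 46 sites, so p = 7/46 = 0.152.

0.152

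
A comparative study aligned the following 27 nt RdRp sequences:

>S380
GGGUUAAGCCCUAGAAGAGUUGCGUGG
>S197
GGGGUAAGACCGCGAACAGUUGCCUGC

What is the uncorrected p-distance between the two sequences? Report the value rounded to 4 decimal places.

0.2593

Mismatches occur at site 4 (U→G), site 9 (C→A), site 12 (U→G), site 13 (A→C), site 17 (G→C), site 24 (G→C), site 27 (G→C).
There are 7 differences over 27 sites, so p = 7/27 = 0.2593.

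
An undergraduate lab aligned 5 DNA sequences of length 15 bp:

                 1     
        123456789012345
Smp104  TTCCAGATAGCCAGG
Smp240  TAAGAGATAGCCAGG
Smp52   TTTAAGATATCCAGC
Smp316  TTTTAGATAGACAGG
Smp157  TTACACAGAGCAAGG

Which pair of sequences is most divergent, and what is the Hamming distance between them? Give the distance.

7

Pairwise Hamming distances:
  Smp104 vs Smp240: 3
  Smp104 vs Smp52: 4
  Smp104 vs Smp316: 3
  Smp104 vs Smp157: 4
  Smp240 vs Smp52: 5
  Smp240 vs Smp316: 4
  Smp240 vs Smp157: 5
  Smp52 vs Smp316: 4
  Smp52 vs Smp157: 7
  Smp316 vs Smp157: 6
The largest is 7, between Smp52 and Smp157.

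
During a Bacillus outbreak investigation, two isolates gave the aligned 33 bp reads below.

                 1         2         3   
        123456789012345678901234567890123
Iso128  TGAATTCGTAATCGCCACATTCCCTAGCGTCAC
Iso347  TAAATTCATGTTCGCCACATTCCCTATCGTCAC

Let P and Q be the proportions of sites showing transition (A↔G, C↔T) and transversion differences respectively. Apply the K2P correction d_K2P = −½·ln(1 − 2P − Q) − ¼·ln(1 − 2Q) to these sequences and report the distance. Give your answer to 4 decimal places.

0.1711

Differing sites — 2:G/A (Ti); 8:G/A (Ti); 10:A/G (Ti); 11:A/T (Tv); 27:G/T (Tv).
Of the 5 differences, 3 transitions and 2 transversions over 33 sites: P = 3/33 = 0.090909, Q = 2/33 = 0.060606.
d = −0.5·ln(0.757576) − 0.25·ln(0.878788) = −0.5·(-0.277631) − 0.25·(-0.129212) = 0.1711.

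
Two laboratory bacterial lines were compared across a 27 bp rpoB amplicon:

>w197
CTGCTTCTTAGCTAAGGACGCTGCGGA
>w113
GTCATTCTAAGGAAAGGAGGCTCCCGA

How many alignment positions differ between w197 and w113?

The sequences differ at positions 1 (C/G), 3 (G/C), 4 (C/A), 9 (T/A), 12 (C/G), 13 (T/A), 19 (C/G), 23 (G/C), 25 (G/C).
That gives 9 mismatches out of 27 aligned sites, so the Hamming distance is 9.

9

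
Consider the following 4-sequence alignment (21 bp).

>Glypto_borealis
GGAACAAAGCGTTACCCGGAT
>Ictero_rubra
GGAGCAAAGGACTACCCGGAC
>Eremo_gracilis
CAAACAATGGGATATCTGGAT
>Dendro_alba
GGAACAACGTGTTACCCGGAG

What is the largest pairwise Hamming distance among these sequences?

Pairwise Hamming distances:
  Glypto_borealis vs Ictero_rubra: 5
  Glypto_borealis vs Eremo_gracilis: 7
  Glypto_borealis vs Dendro_alba: 3
  Ictero_rubra vs Eremo_gracilis: 9
  Ictero_rubra vs Dendro_alba: 6
  Eremo_gracilis vs Dendro_alba: 8
The largest is 9, between Ictero_rubra and Eremo_gracilis.

9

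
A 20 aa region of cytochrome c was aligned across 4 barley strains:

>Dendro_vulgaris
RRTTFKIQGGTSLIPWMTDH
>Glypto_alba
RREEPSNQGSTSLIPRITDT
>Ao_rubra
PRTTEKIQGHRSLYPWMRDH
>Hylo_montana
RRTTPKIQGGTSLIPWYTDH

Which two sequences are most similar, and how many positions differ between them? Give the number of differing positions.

Pairwise Hamming distances:
  Dendro_vulgaris vs Glypto_alba: 9
  Dendro_vulgaris vs Ao_rubra: 6
  Dendro_vulgaris vs Hylo_montana: 2
  Glypto_alba vs Ao_rubra: 13
  Glypto_alba vs Hylo_montana: 8
  Ao_rubra vs Hylo_montana: 7
The smallest is 2, between Dendro_vulgaris and Hylo_montana.

2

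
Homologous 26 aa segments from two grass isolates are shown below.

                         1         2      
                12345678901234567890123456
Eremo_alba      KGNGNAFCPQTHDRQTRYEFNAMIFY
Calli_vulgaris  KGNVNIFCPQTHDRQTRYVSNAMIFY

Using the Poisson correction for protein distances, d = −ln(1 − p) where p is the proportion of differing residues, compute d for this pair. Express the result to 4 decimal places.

0.1671

The sequences differ at positions 4 (G/V), 6 (A/I), 19 (E/V), 20 (F/S).
p = 4/26 = 0.153846.
d = −ln(1 − 0.153846) = −ln(0.846154) = 0.1671.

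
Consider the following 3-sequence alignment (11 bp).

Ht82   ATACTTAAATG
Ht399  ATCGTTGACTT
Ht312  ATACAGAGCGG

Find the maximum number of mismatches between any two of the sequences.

Pairwise Hamming distances:
  Ht82 vs Ht399: 5
  Ht82 vs Ht312: 5
  Ht399 vs Ht312: 8
The largest is 8, between Ht399 and Ht312.

8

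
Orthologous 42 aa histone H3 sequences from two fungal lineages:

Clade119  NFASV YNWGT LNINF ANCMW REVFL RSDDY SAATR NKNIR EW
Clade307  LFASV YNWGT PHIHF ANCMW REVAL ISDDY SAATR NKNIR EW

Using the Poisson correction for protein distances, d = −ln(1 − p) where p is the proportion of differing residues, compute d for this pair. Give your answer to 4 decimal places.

Mismatches occur at site 1 (N/L), site 11 (L/P), site 12 (N/H), site 14 (N/H), site 24 (F/A), site 26 (R/I).
p = 6/42 = 0.142857.
d = −ln(1 − 0.142857) = −ln(0.857143) = 0.1542.

0.1542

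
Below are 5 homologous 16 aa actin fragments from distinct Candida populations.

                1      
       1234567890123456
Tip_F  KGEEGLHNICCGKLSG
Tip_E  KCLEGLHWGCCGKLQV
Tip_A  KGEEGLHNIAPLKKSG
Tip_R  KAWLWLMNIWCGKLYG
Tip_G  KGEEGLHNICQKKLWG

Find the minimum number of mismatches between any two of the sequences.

3

Pairwise Hamming distances:
  Tip_F vs Tip_E: 6
  Tip_F vs Tip_A: 4
  Tip_F vs Tip_R: 7
  Tip_F vs Tip_G: 3
  Tip_E vs Tip_A: 10
  Tip_E vs Tip_R: 10
  Tip_E vs Tip_G: 8
  Tip_A vs Tip_R: 10
  Tip_A vs Tip_G: 5
  Tip_R vs Tip_G: 9
The smallest is 3, between Tip_F and Tip_G.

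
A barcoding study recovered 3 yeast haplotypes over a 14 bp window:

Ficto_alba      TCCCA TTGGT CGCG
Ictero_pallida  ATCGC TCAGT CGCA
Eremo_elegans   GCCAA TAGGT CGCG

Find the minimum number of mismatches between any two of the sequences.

Pairwise Hamming distances:
  Ficto_alba vs Ictero_pallida: 7
  Ficto_alba vs Eremo_elegans: 3
  Ictero_pallida vs Eremo_elegans: 7
The smallest is 3, between Ficto_alba and Eremo_elegans.

3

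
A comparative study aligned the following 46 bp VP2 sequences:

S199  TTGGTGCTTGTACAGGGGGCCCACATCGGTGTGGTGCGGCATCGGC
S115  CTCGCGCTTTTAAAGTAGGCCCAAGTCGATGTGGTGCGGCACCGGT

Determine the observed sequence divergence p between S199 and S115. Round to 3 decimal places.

Differing sites — 1:T/C; 3:G/C; 5:T/C; 10:G/T; 13:C/A; 16:G/T; 17:G/A; 24:C/A; 25:A/G; 29:G/A; 42:T/C; 46:C/T.
There are 12 differences over 46 sites, so p = 12/46 = 0.261.

0.261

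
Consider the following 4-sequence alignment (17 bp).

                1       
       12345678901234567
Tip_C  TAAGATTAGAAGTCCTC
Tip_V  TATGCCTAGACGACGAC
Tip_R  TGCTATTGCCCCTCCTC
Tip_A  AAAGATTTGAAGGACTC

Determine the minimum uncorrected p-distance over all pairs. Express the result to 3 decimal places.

Pairwise Hamming distances:
  Tip_C vs Tip_V: 7
  Tip_C vs Tip_R: 8
  Tip_C vs Tip_A: 4
  Tip_V vs Tip_R: 12
  Tip_V vs Tip_A: 10
  Tip_R vs Tip_A: 11
The smallest is 4 mismatches, between Tip_C and Tip_A; p = 4/17 = 0.235.

0.235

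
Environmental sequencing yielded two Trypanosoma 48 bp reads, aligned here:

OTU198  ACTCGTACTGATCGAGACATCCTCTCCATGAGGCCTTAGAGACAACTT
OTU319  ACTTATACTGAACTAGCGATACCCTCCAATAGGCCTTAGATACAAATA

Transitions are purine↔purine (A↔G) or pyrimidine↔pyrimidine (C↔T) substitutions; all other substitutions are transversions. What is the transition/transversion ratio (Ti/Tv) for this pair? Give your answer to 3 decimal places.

0.300

Mismatches occur at site 4 (C/T, transition), site 5 (G/A, transition), site 12 (T/A, transversion), site 14 (G/T, transversion), site 17 (A/C, transversion), site 18 (C/G, transversion), site 21 (C/A, transversion), site 23 (T/C, transition), site 29 (T/A, transversion), site 30 (G/T, transversion), site 41 (G/T, transversion), site 46 (C/A, transversion), site 48 (T/A, transversion).
Of the 13 differences, 3 transitions and 10 transversions, so Ti/Tv = 3/10 = 0.300.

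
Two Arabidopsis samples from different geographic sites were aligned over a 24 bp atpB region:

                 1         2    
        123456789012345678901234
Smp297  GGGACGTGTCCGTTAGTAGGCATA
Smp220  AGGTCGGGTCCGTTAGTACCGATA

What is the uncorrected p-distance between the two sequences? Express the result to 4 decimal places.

0.2500

Differing sites — 1:G/A; 4:A/T; 7:T/G; 19:G/C; 20:G/C; 21:C/G.
There are 6 differences over 24 sites, so p = 6/24 = 0.2500.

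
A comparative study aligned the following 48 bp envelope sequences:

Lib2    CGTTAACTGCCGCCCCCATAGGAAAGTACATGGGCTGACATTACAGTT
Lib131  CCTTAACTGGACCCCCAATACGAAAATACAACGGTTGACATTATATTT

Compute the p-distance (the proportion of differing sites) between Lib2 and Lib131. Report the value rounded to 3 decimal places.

0.250

The sequences differ at positions 2 (G/C), 10 (C/G), 11 (C/A), 12 (G/C), 17 (C/A), 21 (G/C), 26 (G/A), 31 (T/A), 32 (G/C), 35 (C/T), 44 (C/T), 46 (G/T).
There are 12 differences over 48 sites, so p = 12/48 = 0.250.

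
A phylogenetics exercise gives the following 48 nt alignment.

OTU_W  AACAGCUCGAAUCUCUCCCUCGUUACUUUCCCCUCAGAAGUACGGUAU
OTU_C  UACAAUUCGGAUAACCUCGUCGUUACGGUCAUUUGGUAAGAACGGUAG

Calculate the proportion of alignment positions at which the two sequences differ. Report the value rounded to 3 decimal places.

The sequences differ at positions 1 (A/U), 5 (G/A), 6 (C/U), 10 (A/G), 13 (C/A), 14 (U/A), 16 (U/C), 17 (C/U), 19 (C/G), 27 (U/G), 28 (U/G), 31 (C/A), 32 (C/U), 33 (C/U), 35 (C/G), 36 (A/G), 37 (G/U), 41 (U/A), 48 (U/G).
There are 19 differences over 48 sites, so p = 19/48 = 0.396.

0.396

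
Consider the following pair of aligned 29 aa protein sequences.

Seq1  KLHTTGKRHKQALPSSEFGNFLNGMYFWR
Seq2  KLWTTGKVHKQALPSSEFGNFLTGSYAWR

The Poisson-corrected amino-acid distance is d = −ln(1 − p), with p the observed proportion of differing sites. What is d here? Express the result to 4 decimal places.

Mismatches occur at site 3 (H↔W), site 8 (R↔V), site 23 (N↔T), site 25 (M↔S), site 27 (F↔A).
p = 5/29 = 0.172414.
d = −ln(1 − 0.172414) = −ln(0.827586) = 0.1892.

0.1892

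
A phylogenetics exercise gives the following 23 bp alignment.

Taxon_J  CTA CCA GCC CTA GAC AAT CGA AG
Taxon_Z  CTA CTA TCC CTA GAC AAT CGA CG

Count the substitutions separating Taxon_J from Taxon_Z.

3

Differing sites — 5:C/T; 7:G/T; 22:A/C.
That gives 3 mismatches out of 23 aligned sites, so the Hamming distance is 3.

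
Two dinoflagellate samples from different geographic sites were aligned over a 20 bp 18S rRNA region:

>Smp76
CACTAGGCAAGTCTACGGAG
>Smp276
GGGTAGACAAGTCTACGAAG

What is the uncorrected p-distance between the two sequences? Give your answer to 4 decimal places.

Mismatches occur at site 1 (C↔G), site 2 (A↔G), site 3 (C↔G), site 7 (G↔A), site 18 (G↔A).
There are 5 differences over 20 sites, so p = 5/20 = 0.2500.

0.2500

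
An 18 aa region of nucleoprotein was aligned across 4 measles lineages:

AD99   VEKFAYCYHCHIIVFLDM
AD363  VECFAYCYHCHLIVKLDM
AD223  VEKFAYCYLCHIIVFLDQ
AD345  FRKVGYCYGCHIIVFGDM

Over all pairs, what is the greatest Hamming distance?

9

Pairwise Hamming distances:
  AD99 vs AD363: 3
  AD99 vs AD223: 2
  AD99 vs AD345: 6
  AD363 vs AD223: 5
  AD363 vs AD345: 9
  AD223 vs AD345: 7
The largest is 9, between AD363 and AD345.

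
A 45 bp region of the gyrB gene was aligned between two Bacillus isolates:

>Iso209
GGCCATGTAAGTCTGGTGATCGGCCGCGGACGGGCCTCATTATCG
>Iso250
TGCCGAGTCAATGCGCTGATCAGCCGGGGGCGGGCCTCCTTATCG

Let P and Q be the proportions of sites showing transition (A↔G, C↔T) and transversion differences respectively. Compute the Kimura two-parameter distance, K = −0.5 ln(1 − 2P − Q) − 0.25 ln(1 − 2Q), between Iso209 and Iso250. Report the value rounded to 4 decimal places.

The sequences differ at positions 1 (G/T, transversion), 5 (A/G, transition), 6 (T/A, transversion), 9 (A/C, transversion), 11 (G/A, transition), 13 (C/G, transversion), 14 (T/C, transition), 16 (G/C, transversion), 22 (G/A, transition), 27 (C/G, transversion), 30 (A/G, transition), 39 (A/C, transversion).
Of the 12 differences, 5 transitions and 7 transversions over 45 sites: P = 5/45 = 0.111111, Q = 7/45 = 0.155556.
d = −0.5·ln(0.622222) − 0.25·ln(0.688888) = −0.5·(-0.474458) − 0.25·(-0.372677) = 0.3304.

0.3304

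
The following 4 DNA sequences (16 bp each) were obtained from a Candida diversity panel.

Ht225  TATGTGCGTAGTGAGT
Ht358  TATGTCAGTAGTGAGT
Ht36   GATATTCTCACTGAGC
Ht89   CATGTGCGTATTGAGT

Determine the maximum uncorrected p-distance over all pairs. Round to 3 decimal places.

Pairwise Hamming distances:
  Ht225 vs Ht358: 2
  Ht225 vs Ht36: 7
  Ht225 vs Ht89: 2
  Ht358 vs Ht36: 8
  Ht358 vs Ht89: 4
  Ht36 vs Ht89: 7
The largest is 8 mismatches, between Ht358 and Ht36; p = 8/16 = 0.500.

0.500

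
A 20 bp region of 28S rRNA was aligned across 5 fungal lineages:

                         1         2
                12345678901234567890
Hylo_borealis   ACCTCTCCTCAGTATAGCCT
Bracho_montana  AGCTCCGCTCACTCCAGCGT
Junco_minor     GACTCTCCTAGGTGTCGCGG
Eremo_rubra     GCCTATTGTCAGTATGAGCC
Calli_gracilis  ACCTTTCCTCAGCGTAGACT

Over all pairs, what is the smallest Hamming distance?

4

Pairwise Hamming distances:
  Hylo_borealis vs Bracho_montana: 7
  Hylo_borealis vs Junco_minor: 8
  Hylo_borealis vs Eremo_rubra: 8
  Hylo_borealis vs Calli_gracilis: 4
  Bracho_montana vs Junco_minor: 11
  Bracho_montana vs Eremo_rubra: 14
  Bracho_montana vs Calli_gracilis: 10
  Junco_minor vs Eremo_rubra: 12
  Junco_minor vs Calli_gracilis: 10
  Eremo_rubra vs Calli_gracilis: 10
The smallest is 4, between Hylo_borealis and Calli_gracilis.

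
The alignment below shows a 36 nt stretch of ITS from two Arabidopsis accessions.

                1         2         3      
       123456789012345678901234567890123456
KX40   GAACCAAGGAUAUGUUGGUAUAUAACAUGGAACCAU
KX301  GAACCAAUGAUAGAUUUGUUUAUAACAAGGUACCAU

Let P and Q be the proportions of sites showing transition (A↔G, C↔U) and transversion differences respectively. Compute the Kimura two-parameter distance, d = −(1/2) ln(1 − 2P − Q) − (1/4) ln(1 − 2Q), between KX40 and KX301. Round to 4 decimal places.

The sequences differ at positions 8 (G/U, transversion), 13 (U/G, transversion), 14 (G/A, transition), 17 (G/U, transversion), 20 (A/U, transversion), 28 (U/A, transversion), 31 (A/U, transversion).
Of the 7 differences, 1 transition and 6 transversions over 36 sites: P = 1/36 = 0.027778, Q = 6/36 = 0.166667.
d = −0.5·ln(0.777777) − 0.25·ln(0.666666) = −0.5·(-0.251315) − 0.25·(-0.405466) = 0.2270.

0.2270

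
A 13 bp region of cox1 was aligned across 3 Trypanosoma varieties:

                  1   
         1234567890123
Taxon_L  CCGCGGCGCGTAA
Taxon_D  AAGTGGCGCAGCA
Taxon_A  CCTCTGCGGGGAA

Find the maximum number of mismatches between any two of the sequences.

Pairwise Hamming distances:
  Taxon_L vs Taxon_D: 6
  Taxon_L vs Taxon_A: 4
  Taxon_D vs Taxon_A: 8
The largest is 8, between Taxon_D and Taxon_A.

8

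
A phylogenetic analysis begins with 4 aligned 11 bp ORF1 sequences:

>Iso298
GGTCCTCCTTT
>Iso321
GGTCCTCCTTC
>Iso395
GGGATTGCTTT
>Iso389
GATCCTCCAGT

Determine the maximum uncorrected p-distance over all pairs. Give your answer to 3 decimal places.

Pairwise Hamming distances:
  Iso298 vs Iso321: 1
  Iso298 vs Iso395: 4
  Iso298 vs Iso389: 3
  Iso321 vs Iso395: 5
  Iso321 vs Iso389: 4
  Iso395 vs Iso389: 7
The largest is 7 mismatches, between Iso395 and Iso389; p = 7/11 = 0.636.

0.636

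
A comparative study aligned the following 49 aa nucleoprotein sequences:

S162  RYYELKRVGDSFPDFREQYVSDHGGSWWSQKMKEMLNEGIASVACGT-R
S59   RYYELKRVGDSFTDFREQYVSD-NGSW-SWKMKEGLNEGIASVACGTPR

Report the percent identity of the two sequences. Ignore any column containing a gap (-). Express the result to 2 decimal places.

91.30%

Excluding the 3 gap columns leaves 46 comparable sites.
Mismatches occur at site 13 (P↔T), site 24 (G↔N), site 30 (Q↔W), site 35 (M↔G).
42 of the 46 comparable sites match, so the percent identity is 42/46 × 100 = 91.30%.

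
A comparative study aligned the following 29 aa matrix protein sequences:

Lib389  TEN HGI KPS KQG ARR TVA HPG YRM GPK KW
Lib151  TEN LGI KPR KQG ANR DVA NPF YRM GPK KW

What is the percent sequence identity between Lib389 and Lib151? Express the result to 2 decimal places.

Differing sites — 4:H/L; 9:S/R; 14:R/N; 16:T/D; 19:H/N; 21:G/F.
23 of the 29 sites match, so the percent identity is 23/29 × 100 = 79.31%.

79.31%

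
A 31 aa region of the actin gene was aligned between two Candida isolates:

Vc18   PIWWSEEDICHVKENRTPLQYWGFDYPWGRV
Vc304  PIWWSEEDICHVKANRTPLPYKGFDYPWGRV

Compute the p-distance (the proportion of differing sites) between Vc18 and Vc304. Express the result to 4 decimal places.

The sequences differ at positions 14 (E/A), 20 (Q/P), 22 (W/K).
There are 3 differences over 31 sites, so p = 3/31 = 0.0968.

0.0968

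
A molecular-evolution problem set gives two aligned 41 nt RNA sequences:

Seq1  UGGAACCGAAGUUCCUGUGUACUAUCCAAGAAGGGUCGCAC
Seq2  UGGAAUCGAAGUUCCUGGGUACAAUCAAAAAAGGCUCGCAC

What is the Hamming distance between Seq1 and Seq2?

Mismatches occur at site 6 (C/U), site 18 (U/G), site 23 (U/A), site 27 (C/A), site 30 (G/A), site 35 (G/C).
That gives 6 mismatches out of 41 aligned sites, so the Hamming distance is 6.

6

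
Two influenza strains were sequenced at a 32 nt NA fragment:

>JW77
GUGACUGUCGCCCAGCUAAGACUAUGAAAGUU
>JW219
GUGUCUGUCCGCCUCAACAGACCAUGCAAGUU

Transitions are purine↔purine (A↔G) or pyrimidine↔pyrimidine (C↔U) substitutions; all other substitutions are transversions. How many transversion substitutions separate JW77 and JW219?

Differing sites — 4:A/U (Tv); 10:G/C (Tv); 11:C/G (Tv); 14:A/U (Tv); 15:G/C (Tv); 16:C/A (Tv); 17:U/A (Tv); 18:A/C (Tv); 23:U/C (Ti); 27:A/C (Tv).
Of the 10 differences, 1 transition and 9 transversions, so the answer is 9.

9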